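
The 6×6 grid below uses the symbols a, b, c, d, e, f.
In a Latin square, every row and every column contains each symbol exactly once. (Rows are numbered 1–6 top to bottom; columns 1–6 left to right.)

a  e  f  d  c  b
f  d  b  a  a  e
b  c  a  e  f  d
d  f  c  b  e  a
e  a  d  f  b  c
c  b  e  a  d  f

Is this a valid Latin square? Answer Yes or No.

Row 2 contains a twice (at columns 4 and 5), so it is not a permutation.

No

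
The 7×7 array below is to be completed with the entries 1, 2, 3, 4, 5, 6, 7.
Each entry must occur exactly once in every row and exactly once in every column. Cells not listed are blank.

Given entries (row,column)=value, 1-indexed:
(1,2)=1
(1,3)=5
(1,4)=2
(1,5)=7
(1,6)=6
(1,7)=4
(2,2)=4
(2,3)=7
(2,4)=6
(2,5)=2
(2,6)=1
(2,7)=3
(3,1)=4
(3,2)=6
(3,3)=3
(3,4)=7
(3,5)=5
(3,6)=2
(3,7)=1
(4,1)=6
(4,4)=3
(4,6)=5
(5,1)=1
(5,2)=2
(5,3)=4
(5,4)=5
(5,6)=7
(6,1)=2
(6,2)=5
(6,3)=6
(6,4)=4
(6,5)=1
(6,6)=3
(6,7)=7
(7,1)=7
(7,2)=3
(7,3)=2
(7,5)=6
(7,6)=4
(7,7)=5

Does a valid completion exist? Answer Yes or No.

No row or column among the givens repeats a symbol, and propagating forced cells runs into no contradiction.
One valid completion exists (for instance, 3 1 5 2 7 6 4 / 5 4 7 6 2 1 3 / 4 6 3 7 5 2 1 / 6 7 1 3 4 5 2 / 1 2 4 5 3 7 6 / 2 5 6 4 1 3 7 / 7 3 2 1 6 4 5).

Yes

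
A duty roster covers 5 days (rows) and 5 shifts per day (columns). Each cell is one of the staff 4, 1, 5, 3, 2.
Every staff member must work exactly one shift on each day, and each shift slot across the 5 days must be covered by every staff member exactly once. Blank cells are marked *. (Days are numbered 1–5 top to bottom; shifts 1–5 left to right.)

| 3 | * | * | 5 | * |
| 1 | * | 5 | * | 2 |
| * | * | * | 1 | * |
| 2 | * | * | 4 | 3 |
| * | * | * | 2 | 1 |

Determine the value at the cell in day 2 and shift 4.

3

Day 2 already has {1, 5, 2} and shift 4 already has {4, 1, 5, 2}, so day 2, shift 4 must be 3.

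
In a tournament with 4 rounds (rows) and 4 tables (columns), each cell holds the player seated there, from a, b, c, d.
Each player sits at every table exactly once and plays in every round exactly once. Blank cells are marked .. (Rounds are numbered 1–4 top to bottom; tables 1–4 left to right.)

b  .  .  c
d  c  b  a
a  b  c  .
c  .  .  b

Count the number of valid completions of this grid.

Round 1, table 2: eliminating its round and table leaves {a, d}.
Round 1, table 3: eliminating its round and table leaves {a, d}.
Round 3, table 4: eliminating its round and table leaves {d}.
Round 4, table 2: eliminating its round and table leaves {a, d}.
Round 4, table 3: eliminating its round and table leaves {a, d}.
Enumerating the assignments across these blanks that avoid any round or table repeat gives 2 completions.

2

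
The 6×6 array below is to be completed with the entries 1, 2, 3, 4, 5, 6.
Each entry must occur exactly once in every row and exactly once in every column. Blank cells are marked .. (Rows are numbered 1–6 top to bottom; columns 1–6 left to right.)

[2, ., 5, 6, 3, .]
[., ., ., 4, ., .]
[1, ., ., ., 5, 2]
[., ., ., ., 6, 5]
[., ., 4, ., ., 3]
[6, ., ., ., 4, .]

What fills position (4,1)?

4

Row 3, column 4: row 3 has {1, 2, 5} and column 4 has {4, 6}, leaving only 3.
Row 3, column 3: row 3 has {1, 2, 3, 5} and column 3 has {4, 5}, leaving only 6.
Row 3, column 2: row 3 has {1, 2, 3, 5, 6} and column 2 has {}, leaving only 4.
Row 1, column 2: row 1 has {2, 3, 5, 6} and column 2 has {4}, leaving only 1.
Row 1, column 6: row 1 has {1, 2, 3, 5, 6} and column 6 has {2, 3, 5}, leaving only 4.
Row 5, column 1: row 5 has {3, 4} and column 1 has {1, 2, 6}, leaving only 5.
Row 2, column 1: row 2 has {4} and column 1 has {1, 2, 5, 6}, leaving only 3.
Row 4 already has {5, 6} and column 1 already has {1, 2, 3, 5, 6}, so row 4, column 1 must be 4.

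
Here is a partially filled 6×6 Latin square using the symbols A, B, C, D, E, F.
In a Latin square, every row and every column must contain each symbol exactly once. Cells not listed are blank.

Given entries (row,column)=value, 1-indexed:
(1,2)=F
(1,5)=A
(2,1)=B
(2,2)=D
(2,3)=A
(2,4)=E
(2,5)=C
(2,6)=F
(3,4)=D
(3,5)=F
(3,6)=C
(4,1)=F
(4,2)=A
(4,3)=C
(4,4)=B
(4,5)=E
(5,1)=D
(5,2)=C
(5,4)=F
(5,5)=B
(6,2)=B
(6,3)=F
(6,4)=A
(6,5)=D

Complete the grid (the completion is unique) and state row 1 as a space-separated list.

E F D C A B

Row 1, column 4: row 1 has {A, F} and column 4 has {A, B, D, E, F}, leaving only C.
Row 1, column 1: row 1 has {A, C, F} and column 1 has {B, D, F}, leaving only E.
Row 3, column 1: row 3 has {C, D, F} and column 1 has {B, D, E, F}, leaving only A.
Row 3, column 2: row 3 has {A, C, D, F} and column 2 has {A, B, C, D, F}, leaving only E.
Row 3, column 3: row 3 has {A, C, D, E, F} and column 3 has {A, C, F}, leaving only B.
Row 1, column 3: row 1 has {A, C, E, F} and column 3 has {A, B, C, F}, leaving only D.
Row 1, column 6: row 1 has {A, C, D, E, F} and column 6 has {C, F}, leaving only B.
So row 1 reads: E F D C A B.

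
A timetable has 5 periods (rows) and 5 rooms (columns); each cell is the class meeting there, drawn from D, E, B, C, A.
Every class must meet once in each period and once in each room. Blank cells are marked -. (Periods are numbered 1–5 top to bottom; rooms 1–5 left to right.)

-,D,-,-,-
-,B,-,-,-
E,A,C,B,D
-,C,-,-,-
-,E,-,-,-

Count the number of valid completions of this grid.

Period 1, room 1: eliminating its period and room leaves {B, C, A}.
Period 1, room 3: eliminating its period and room leaves {E, B, A}.
Period 1, room 4: eliminating its period and room leaves {E, C, A}.
Period 1, room 5: eliminating its period and room leaves {E, B, C, A}.
Period 2, room 1: eliminating its period and room leaves {D, C, A}.
Period 2, room 3: eliminating its period and room leaves {D, E, A}.
Period 2, room 4: eliminating its period and room leaves {D, E, C, A}.
Period 2, room 5: eliminating its period and room leaves {E, C, A}.
Period 4, room 1: eliminating its period and room leaves {D, B, A}.
Period 4, room 3: eliminating its period and room leaves {D, E, B, A}.
Period 4, room 4: eliminating its period and room leaves {D, E, A}.
Period 4, room 5: eliminating its period and room leaves {E, B, A}.
Period 5, room 1: eliminating its period and room leaves {D, B, C, A}.
Period 5, room 3: eliminating its period and room leaves {D, B, A}.
Period 5, room 4: eliminating its period and room leaves {D, C, A}.
Period 5, room 5: eliminating its period and room leaves {B, C, A}.
Enumerating the assignments across these blanks that avoid any period or room repeat gives 56 completions.

56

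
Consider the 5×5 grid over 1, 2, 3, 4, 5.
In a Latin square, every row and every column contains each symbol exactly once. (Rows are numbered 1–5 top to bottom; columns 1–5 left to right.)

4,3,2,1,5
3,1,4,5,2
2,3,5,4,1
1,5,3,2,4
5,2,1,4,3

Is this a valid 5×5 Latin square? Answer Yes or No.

No

Every row is a permutation, but column 4 contains 4 twice (at rows 3 and 5).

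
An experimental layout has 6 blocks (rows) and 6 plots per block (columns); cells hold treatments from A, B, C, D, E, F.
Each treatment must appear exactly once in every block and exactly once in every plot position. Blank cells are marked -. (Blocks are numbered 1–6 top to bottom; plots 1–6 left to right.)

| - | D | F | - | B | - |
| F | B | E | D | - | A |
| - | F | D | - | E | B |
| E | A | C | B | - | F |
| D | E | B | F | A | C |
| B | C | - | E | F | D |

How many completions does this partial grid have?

2

Block 1, plot 1: eliminating its block and plot leaves {A, C}.
Block 1, plot 4: eliminating its block and plot leaves {A, C}.
Block 1, plot 6: eliminating its block and plot leaves {E}.
Block 2, plot 5: eliminating its block and plot leaves {C}.
Block 3, plot 1: eliminating its block and plot leaves {A, C}.
Block 3, plot 4: eliminating its block and plot leaves {A, C}.
Block 4, plot 5: eliminating its block and plot leaves {D}.
Block 6, plot 3: eliminating its block and plot leaves {A}.
Enumerating the assignments across these blanks that avoid any block or plot repeat gives 2 completions.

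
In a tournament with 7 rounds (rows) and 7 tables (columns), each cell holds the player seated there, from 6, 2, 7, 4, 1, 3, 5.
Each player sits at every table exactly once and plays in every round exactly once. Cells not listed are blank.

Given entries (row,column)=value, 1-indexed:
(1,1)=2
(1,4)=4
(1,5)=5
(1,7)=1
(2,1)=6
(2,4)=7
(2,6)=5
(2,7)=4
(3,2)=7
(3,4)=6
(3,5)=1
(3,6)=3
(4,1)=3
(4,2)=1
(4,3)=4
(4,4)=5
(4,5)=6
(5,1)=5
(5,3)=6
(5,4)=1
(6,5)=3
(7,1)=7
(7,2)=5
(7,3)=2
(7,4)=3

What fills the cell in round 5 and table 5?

7

Round 2, table 5: round 2 has {6, 7, 4, 5} and table 5 has {6, 1, 3, 5}, leaving only 2.
Round 2, table 2: round 2 has {6, 2, 7, 4, 5} and table 2 has {7, 1, 5}, leaving only 3.
Round 1, table 2: round 1 has {2, 4, 1, 5} and table 2 has {7, 1, 3, 5}, leaving only 6.
Round 1, table 6: round 1 has {6, 2, 4, 1, 5} and table 6 has {3, 5}, leaving only 7.
Round 1, table 3: round 1 has {6, 2, 7, 4, 1, 5} and table 3 has {6, 2, 4}, leaving only 3.
Round 2, table 3: round 2 has {6, 2, 7, 4, 3, 5} and table 3 has {6, 2, 4, 3}, leaving only 1.
Round 3, table 1: round 3 has {6, 7, 1, 3} and table 1 has {6, 2, 7, 3, 5}, leaving only 4.
Round 3, table 3: round 3 has {6, 7, 4, 1, 3} and table 3 has {6, 2, 4, 1, 3}, leaving only 5.
Round 3, table 7: round 3 has {6, 7, 4, 1, 3, 5} and table 7 has {4, 1}, leaving only 2.
Round 4, table 6: round 4 has {6, 4, 1, 3, 5} and table 6 has {7, 3, 5}, leaving only 2.
Round 4, table 7: round 4 has {6, 2, 4, 1, 3, 5} and table 7 has {2, 4, 1}, leaving only 7.
Round 5, table 6: round 5 has {6, 1, 5} and table 6 has {2, 7, 3, 5}, leaving only 4.
Round 5 already has {6, 4, 1, 5} and table 5 already has {6, 2, 1, 3, 5}, so round 5, table 5 must be 7.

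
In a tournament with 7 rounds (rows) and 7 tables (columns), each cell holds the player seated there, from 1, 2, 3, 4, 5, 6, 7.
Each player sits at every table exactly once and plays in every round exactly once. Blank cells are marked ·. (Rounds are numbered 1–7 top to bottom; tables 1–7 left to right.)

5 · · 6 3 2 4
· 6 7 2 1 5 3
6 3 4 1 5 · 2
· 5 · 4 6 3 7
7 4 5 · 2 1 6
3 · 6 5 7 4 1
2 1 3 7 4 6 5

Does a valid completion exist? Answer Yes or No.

No round or table among the givens repeats a symbol, and propagating forced cells runs into no contradiction.
One valid completion exists (for instance, 5 7 1 6 3 2 4 / 4 6 7 2 1 5 3 / 6 3 4 1 5 7 2 / 1 5 2 4 6 3 7 / 7 4 5 3 2 1 6 / 3 2 6 5 7 4 1 / 2 1 3 7 4 6 5).

Yes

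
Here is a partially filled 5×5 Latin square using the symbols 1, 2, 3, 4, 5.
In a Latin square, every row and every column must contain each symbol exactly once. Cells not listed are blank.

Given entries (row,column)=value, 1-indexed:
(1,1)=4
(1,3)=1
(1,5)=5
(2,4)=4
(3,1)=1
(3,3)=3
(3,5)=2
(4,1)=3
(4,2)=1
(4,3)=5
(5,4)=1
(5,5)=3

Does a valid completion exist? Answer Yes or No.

No row or column among the givens repeats a symbol, and propagating forced cells runs into no contradiction.
One valid completion exists (for instance, 4 2 1 3 5 / 5 3 2 4 1 / 1 4 3 5 2 / 3 1 5 2 4 / 2 5 4 1 3).

Yes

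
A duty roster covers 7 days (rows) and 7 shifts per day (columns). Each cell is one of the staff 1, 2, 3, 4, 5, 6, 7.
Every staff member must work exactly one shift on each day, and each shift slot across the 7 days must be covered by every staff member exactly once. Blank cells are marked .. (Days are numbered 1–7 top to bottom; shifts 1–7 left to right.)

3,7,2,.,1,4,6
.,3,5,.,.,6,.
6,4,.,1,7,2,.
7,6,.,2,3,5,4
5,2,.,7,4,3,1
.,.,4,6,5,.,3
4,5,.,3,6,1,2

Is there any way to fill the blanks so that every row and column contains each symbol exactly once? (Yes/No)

Yes

No day or shift among the givens repeats a symbol, and propagating forced cells runs into no contradiction.
One valid completion exists (for instance, 3 7 2 5 1 4 6 / 1 3 5 4 2 6 7 / 6 4 3 1 7 2 5 / 7 6 1 2 3 5 4 / 5 2 6 7 4 3 1 / 2 1 4 6 5 7 3 / 4 5 7 3 6 1 2).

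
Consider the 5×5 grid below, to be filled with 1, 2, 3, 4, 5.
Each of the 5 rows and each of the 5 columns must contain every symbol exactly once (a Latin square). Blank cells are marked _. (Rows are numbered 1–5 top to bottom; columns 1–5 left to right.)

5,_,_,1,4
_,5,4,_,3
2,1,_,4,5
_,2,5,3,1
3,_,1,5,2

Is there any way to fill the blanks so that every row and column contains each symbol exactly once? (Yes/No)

No row or column among the givens repeats a symbol, and propagating forced cells runs into no contradiction.
One valid completion exists (for instance, 5 3 2 1 4 / 1 5 4 2 3 / 2 1 3 4 5 / 4 2 5 3 1 / 3 4 1 5 2).

Yes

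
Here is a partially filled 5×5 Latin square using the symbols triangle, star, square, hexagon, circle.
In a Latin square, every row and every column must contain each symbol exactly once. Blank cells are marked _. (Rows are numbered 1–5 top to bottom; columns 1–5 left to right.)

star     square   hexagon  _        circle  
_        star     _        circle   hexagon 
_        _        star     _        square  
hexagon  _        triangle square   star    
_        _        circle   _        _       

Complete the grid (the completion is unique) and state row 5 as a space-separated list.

square hexagon circle star triangle

Row 5, column 5: row 5 has {circle} and column 5 has {star, square, hexagon, circle}, leaving only triangle.
Row 5, column 1: row 5 has {triangle, circle} and column 1 has {star, hexagon}, leaving only square.
Row 5, column 2: row 5 has {triangle, square, circle} and column 2 has {star, square}, leaving only hexagon.
Row 5, column 4: row 5 has {triangle, square, hexagon, circle} and column 4 has {square, circle}, leaving only star.
So row 5 reads: square hexagon circle star triangle.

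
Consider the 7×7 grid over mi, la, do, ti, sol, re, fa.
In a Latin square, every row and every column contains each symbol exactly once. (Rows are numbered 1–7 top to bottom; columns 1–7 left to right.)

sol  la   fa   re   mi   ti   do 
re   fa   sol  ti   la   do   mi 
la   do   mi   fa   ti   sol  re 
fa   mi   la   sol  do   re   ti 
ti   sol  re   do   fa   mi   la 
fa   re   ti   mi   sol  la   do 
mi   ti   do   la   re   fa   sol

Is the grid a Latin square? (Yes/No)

Every row is a permutation, but column 7 contains do twice (at rows 1 and 6).

No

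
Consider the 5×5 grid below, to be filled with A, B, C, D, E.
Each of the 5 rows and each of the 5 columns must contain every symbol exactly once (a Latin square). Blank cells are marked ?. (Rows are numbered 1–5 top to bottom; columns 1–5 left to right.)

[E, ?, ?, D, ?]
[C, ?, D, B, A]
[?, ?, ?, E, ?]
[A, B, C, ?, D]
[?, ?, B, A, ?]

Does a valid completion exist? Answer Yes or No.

No

Row 4, column 4: row 4 together with column 4 already contain {A, B, C, D, E} — every symbol — so nothing can go there. The grid has no valid completion.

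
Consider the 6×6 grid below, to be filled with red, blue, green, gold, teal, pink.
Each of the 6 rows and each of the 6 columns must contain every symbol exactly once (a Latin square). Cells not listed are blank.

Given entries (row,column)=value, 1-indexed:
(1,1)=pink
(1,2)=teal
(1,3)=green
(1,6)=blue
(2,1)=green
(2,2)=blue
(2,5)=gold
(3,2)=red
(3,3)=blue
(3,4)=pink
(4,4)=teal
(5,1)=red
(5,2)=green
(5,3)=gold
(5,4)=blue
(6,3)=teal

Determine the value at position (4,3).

red

Row 1, column 5: row 1 has {blue, green, teal, pink} and column 5 has {gold}, leaving only red.
Row 1, column 4: row 1 has {red, blue, green, teal, pink} and column 4 has {blue, teal, pink}, leaving only gold.
Row 2, column 4: row 2 has {blue, green, gold} and column 4 has {blue, gold, teal, pink}, leaving only red.
Row 2, column 3: row 2 has {red, blue, green, gold} and column 3 has {blue, green, gold, teal}, leaving only pink.
Row 4 already has {teal} and column 3 already has {blue, green, gold, teal, pink}, so row 4, column 3 must be red.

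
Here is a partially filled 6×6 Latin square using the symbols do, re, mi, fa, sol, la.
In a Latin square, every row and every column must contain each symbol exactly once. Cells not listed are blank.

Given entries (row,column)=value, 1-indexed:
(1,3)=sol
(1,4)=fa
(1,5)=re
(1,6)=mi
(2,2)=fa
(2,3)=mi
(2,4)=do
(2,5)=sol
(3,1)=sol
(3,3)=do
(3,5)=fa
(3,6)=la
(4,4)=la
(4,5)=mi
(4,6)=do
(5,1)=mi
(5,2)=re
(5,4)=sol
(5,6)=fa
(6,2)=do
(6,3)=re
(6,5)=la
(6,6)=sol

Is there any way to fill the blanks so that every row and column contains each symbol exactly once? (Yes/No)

Yes

No row or column among the givens repeats a symbol, and propagating forced cells runs into no contradiction.
One valid completion exists (for instance, do la sol fa re mi / la fa mi do sol re / sol mi do re fa la / re sol fa la mi do / mi re la sol do fa / fa do re mi la sol).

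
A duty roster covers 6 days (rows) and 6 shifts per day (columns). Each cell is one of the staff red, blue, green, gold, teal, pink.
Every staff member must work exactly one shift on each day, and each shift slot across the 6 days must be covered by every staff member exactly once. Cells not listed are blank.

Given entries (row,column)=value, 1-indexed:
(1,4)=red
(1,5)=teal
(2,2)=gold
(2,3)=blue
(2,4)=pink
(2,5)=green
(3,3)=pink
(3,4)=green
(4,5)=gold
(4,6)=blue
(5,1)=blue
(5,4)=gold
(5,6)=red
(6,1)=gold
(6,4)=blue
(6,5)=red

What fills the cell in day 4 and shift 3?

Day 2, shift 6: day 2 has {blue, green, gold, pink} and shift 6 has {red, blue}, leaving only teal.
Day 2, shift 1: day 2 has {blue, green, gold, teal, pink} and shift 1 has {blue, gold}, leaving only red.
Day 3, shift 1: day 3 has {green, pink} and shift 1 has {red, blue, gold}, leaving only teal.
Day 3, shift 5: day 3 has {green, teal, pink} and shift 5 has {red, green, gold, teal}, leaving only blue.
Day 3, shift 2: day 3 has {blue, green, teal, pink} and shift 2 has {gold}, leaving only red.
Day 3, shift 6: day 3 has {red, blue, green, teal, pink} and shift 6 has {red, blue, teal}, leaving only gold.
Day 4, shift 4: day 4 has {blue, gold} and shift 4 has {red, blue, green, gold, pink}, leaving only teal.
Day 5, shift 5: day 5 has {red, blue, gold} and shift 5 has {red, blue, green, gold, teal}, leaving only pink.
Day 4, shift 3 is narrowed to {red, green}.
If it were green, then day 4, shift 2 would be left with no valid symbol.
So day 4, shift 3 must be red.

red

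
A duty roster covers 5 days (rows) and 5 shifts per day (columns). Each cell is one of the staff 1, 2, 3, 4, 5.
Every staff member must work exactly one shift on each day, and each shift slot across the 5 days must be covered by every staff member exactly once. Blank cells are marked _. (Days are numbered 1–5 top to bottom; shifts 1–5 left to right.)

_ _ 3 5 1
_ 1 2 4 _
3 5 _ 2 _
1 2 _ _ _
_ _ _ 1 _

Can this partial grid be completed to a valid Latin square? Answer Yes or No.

No day or shift among the givens repeats a symbol, and propagating forced cells runs into no contradiction.
One valid completion exists (for instance, 2 4 3 5 1 / 5 1 2 4 3 / 3 5 1 2 4 / 1 2 4 3 5 / 4 3 5 1 2).

Yes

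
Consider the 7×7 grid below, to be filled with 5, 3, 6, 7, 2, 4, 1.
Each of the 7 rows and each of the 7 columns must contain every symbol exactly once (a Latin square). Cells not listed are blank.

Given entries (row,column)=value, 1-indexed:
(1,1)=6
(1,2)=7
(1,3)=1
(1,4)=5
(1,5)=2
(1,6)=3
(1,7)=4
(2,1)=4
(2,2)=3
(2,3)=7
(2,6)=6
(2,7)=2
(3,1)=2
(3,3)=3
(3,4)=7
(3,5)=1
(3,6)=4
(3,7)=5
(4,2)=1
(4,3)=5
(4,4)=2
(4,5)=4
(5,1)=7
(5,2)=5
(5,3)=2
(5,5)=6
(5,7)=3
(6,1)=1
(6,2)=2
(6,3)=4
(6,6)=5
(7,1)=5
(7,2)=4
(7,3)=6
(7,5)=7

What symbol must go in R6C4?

6

Row 2, column 4: row 2 has {3, 6, 7, 2, 4} and column 4 has {5, 7, 2}, leaving only 1.
Row 2, column 5: row 2 has {3, 6, 7, 2, 4, 1} and column 5 has {6, 7, 2, 4, 1}, leaving only 5.
Row 3, column 2: row 3 has {5, 3, 7, 2, 4, 1} and column 2 has {5, 3, 7, 2, 4, 1}, leaving only 6.
Row 4, column 1: row 4 has {5, 2, 4, 1} and column 1 has {5, 6, 7, 2, 4, 1}, leaving only 3.
Row 4, column 6: row 4 has {5, 3, 2, 4, 1} and column 6 has {5, 3, 6, 4}, leaving only 7.
Row 4, column 7: row 4 has {5, 3, 7, 2, 4, 1} and column 7 has {5, 3, 2, 4}, leaving only 6.
Row 5, column 4: row 5 has {5, 3, 6, 7, 2} and column 4 has {5, 7, 2, 1}, leaving only 4.
Row 5, column 6: row 5 has {5, 3, 6, 7, 2, 4} and column 6 has {5, 3, 6, 7, 4}, leaving only 1.
Row 6, column 5: row 6 has {5, 2, 4, 1} and column 5 has {5, 6, 7, 2, 4, 1}, leaving only 3.
Row 6 already has {5, 3, 2, 4, 1} and column 4 already has {5, 7, 2, 4, 1}, so row 6, column 4 must be 6.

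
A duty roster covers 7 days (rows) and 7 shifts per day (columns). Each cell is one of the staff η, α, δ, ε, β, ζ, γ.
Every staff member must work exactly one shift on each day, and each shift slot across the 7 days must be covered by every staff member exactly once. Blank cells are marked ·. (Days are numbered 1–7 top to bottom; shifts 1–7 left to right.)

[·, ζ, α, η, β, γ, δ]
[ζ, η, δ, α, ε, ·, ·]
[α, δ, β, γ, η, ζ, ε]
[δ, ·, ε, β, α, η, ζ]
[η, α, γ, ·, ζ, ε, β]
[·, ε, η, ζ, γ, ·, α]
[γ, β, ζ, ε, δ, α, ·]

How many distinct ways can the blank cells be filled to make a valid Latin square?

1

Day 1, shift 1: eliminating its day and shift leaves {ε}.
Day 2, shift 6: eliminating its day and shift leaves {β}.
Day 2, shift 7: eliminating its day and shift leaves {γ}.
Day 4, shift 2: eliminating its day and shift leaves {γ}.
Day 5, shift 4: eliminating its day and shift leaves {δ}.
Day 6, shift 1: eliminating its day and shift leaves {β}.
Day 6, shift 6: eliminating its day and shift leaves {δ, β}.
Day 7, shift 7: eliminating its day and shift leaves {η}.
Only one assignment across all blanks avoids any day or shift repeat, giving 1 completion.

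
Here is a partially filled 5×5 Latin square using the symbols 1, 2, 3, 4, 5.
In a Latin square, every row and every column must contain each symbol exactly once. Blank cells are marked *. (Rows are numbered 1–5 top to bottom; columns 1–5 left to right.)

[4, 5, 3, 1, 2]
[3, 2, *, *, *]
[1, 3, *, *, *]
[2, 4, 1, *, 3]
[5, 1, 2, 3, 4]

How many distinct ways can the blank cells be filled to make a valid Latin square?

1

Row 2, column 3: eliminating its row and column leaves {4, 5}.
Row 2, column 4: eliminating its row and column leaves {4, 5}.
Row 2, column 5: eliminating its row and column leaves {1, 5}.
Row 3, column 3: eliminating its row and column leaves {4, 5}.
Row 3, column 4: eliminating its row and column leaves {2, 4, 5}.
Row 3, column 5: eliminating its row and column leaves {5}.
Row 4, column 4: eliminating its row and column leaves {5}.
Only one assignment across all blanks avoids any row or column repeat, giving 1 completion.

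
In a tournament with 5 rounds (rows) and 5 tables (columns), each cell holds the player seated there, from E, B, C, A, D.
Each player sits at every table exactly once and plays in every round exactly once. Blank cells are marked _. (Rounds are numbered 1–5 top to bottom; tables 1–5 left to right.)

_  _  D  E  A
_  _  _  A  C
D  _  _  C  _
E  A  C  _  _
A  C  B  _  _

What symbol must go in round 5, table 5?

Round 1, table 2: round 1 has {E, A, D} and table 2 has {C, A}, leaving only B.
Round 1, table 1: round 1 has {E, B, A, D} and table 1 has {E, A, D}, leaving only C.
Round 2, table 1: round 2 has {C, A} and table 1 has {E, C, A, D}, leaving only B.
Round 2, table 3: round 2 has {B, C, A} and table 3 has {B, C, D}, leaving only E.
Round 2, table 2: round 2 has {E, B, C, A} and table 2 has {B, C, A}, leaving only D.
Round 3, table 2: round 3 has {C, D} and table 2 has {B, C, A, D}, leaving only E.
Round 3, table 3: round 3 has {E, C, D} and table 3 has {E, B, C, D}, leaving only A.
Round 3, table 5: round 3 has {E, C, A, D} and table 5 has {C, A}, leaving only B.
Round 4, table 5: round 4 has {E, C, A} and table 5 has {B, C, A}, leaving only D.
Round 5 already has {B, C, A} and table 5 already has {B, C, A, D}, so round 5, table 5 must be E.

E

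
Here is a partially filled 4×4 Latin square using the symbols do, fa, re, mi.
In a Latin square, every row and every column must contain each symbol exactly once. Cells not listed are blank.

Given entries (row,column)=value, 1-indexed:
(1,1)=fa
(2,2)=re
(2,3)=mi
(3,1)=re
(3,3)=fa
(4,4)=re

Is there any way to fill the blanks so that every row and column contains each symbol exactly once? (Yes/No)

No row or column among the givens repeats a symbol, and propagating forced cells runs into no contradiction.
One valid completion exists (for instance, fa do re mi / do re mi fa / re mi fa do / mi fa do re).

Yes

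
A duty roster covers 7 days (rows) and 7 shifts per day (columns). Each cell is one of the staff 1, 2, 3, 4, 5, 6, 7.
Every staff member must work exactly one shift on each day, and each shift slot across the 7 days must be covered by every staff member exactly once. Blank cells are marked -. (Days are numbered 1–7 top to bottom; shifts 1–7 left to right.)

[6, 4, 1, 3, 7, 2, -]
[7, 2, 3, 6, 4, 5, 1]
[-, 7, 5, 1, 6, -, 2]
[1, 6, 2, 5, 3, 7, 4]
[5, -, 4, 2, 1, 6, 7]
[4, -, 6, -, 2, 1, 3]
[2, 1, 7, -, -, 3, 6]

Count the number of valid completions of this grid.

Day 1, shift 7: eliminating its day and shift leaves {5}.
Day 3, shift 1: eliminating its day and shift leaves {3}.
Day 3, shift 6: eliminating its day and shift leaves {4}.
Day 5, shift 2: eliminating its day and shift leaves {3}.
Day 6, shift 2: eliminating its day and shift leaves {5}.
Day 6, shift 4: eliminating its day and shift leaves {7}.
Day 7, shift 4: eliminating its day and shift leaves {4}.
Day 7, shift 5: eliminating its day and shift leaves {5}.
Only one assignment across all blanks avoids any day or shift repeat, giving 1 completion.

1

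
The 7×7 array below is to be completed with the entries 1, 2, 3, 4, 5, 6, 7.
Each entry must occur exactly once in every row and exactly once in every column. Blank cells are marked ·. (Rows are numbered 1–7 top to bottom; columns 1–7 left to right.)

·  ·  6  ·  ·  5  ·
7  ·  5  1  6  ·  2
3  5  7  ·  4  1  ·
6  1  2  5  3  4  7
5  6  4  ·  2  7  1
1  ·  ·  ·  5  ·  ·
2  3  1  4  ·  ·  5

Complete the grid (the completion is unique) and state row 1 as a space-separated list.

Row 1, column 1: row 1 has {5, 6} and column 1 has {1, 2, 3, 5, 6, 7}, leaving only 4.
Row 1, column 7: row 1 has {4, 5, 6} and column 7 has {1, 2, 5, 7}, leaving only 3.
Row 2, column 2: row 2 has {1, 2, 5, 6, 7} and column 2 has {1, 3, 5, 6}, leaving only 4.
Row 2, column 6: row 2 has {1, 2, 4, 5, 6, 7} and column 6 has {1, 4, 5, 7}, leaving only 3.
Row 3, column 7: row 3 has {1, 3, 4, 5, 7} and column 7 has {1, 2, 3, 5, 7}, leaving only 6.
Row 3, column 4: row 3 has {1, 3, 4, 5, 6, 7} and column 4 has {1, 4, 5}, leaving only 2.
Row 1, column 4: row 1 has {3, 4, 5, 6} and column 4 has {1, 2, 4, 5}, leaving only 7.
Row 1, column 2: row 1 has {3, 4, 5, 6, 7} and column 2 has {1, 3, 4, 5, 6}, leaving only 2.
Row 1, column 5: row 1 has {2, 3, 4, 5, 6, 7} and column 5 has {2, 3, 4, 5, 6}, leaving only 1.
So row 1 reads: 4 2 6 7 1 5 3.

4 2 6 7 1 5 3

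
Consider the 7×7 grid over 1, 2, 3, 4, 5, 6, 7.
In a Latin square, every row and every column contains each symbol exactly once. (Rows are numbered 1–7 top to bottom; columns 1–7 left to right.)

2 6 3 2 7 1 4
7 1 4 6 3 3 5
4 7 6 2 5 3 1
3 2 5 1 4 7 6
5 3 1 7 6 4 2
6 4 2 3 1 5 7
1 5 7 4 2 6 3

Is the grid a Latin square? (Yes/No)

No

Row 1 contains 2 twice (at columns 1 and 4); row 2 is also not a permutation.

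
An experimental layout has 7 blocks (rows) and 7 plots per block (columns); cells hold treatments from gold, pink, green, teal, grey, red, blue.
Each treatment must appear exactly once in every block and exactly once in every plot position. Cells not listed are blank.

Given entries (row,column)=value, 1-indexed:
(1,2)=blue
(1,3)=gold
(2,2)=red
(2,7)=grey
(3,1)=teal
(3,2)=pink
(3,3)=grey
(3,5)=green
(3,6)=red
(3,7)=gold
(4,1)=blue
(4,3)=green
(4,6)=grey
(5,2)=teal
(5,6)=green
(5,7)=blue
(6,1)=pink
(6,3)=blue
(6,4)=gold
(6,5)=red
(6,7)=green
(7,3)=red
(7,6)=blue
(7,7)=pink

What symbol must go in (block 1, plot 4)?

Block 3, plot 4: block 3 has {gold, pink, green, teal, grey, red} and plot 4 has {gold}, leaving only blue.
Block 4, plot 2: block 4 has {green, grey, blue} and plot 2 has {pink, teal, red, blue}, leaving only gold.
Block 5, plot 3: block 5 has {green, teal, blue} and plot 3 has {gold, green, grey, red, blue}, leaving only pink.
Block 2, plot 3: block 2 has {grey, red} and plot 3 has {gold, pink, green, grey, red, blue}, leaving only teal.
Block 6, plot 2: block 6 has {gold, pink, green, red, blue} and plot 2 has {gold, pink, teal, red, blue}, leaving only grey.
Block 6, plot 6: block 6 has {gold, pink, green, grey, red, blue} and plot 6 has {green, grey, red, blue}, leaving only teal.
Block 1, plot 6: block 1 has {gold, blue} and plot 6 has {green, teal, grey, red, blue}, leaving only pink.
Block 2, plot 6: block 2 has {teal, grey, red} and plot 6 has {pink, green, teal, grey, red, blue}, leaving only gold.
Block 2, plot 1: block 2 has {gold, teal, grey, red} and plot 1 has {pink, teal, blue}, leaving only green.
Block 2, plot 4: block 2 has {gold, green, teal, grey, red} and plot 4 has {gold, blue}, leaving only pink.
Block 2, plot 5: block 2 has {gold, pink, green, teal, grey, red} and plot 5 has {green, red}, leaving only blue.
Block 7, plot 2: block 7 has {pink, red, blue} and plot 2 has {gold, pink, teal, grey, red, blue}, leaving only green.
Block 1, plot 4 is narrowed to {green, teal, grey, red}.
If it were teal, then block 1, plot 7 would be left with no valid symbol.
If it were grey, then block 1, plot 7 would be left with no valid symbol.
If it were red, then block 1, plot 7 would be left with no valid symbol.
So block 1, plot 4 must be green.

green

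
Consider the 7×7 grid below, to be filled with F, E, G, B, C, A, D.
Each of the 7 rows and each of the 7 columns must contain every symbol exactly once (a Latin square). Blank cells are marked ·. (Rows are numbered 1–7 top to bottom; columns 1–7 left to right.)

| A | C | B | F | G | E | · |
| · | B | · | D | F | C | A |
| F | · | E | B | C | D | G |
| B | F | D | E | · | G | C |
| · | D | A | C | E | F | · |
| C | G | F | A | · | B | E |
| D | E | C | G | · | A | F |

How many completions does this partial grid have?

Row 1, column 7: eliminating its row and column leaves {D}.
Row 2, column 1: eliminating its row and column leaves {E, G}.
Row 2, column 3: eliminating its row and column leaves {G}.
Row 3, column 2: eliminating its row and column leaves {A}.
Row 4, column 5: eliminating its row and column leaves {A}.
Row 5, column 1: eliminating its row and column leaves {G}.
Row 5, column 7: eliminating its row and column leaves {B}.
Row 6, column 5: eliminating its row and column leaves {D}.
Row 7, column 5: eliminating its row and column leaves {B}.
Only one assignment across all blanks avoids any row or column repeat, giving 1 completion.

1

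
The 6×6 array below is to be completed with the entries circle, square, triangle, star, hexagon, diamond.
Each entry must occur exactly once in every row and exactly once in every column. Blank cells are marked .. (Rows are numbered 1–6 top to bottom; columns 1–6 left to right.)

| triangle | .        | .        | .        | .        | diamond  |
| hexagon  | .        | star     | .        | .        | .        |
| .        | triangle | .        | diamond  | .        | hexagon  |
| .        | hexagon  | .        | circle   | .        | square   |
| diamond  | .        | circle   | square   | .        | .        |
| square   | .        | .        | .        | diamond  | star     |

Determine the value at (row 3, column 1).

circle

Row 2, column 4: row 2 has {star, hexagon} and column 4 has {circle, square, diamond}, leaving only triangle.
Row 2, column 6: row 2 has {triangle, star, hexagon} and column 6 has {square, star, hexagon, diamond}, leaving only circle.
Row 2, column 5: row 2 has {circle, triangle, star, hexagon} and column 5 has {diamond}, leaving only square.
Row 2, column 2: row 2 has {circle, square, triangle, star, hexagon} and column 2 has {triangle, hexagon}, leaving only diamond.
Row 3, column 3: row 3 has {triangle, hexagon, diamond} and column 3 has {circle, star}, leaving only square.
Row 1, column 3: row 1 has {triangle, diamond} and column 3 has {circle, square, star}, leaving only hexagon.
Row 1, column 4: row 1 has {triangle, hexagon, diamond} and column 4 has {circle, square, triangle, diamond}, leaving only star.
Row 1, column 5: row 1 has {triangle, star, hexagon, diamond} and column 5 has {square, diamond}, leaving only circle.
Row 1, column 2: row 1 has {circle, triangle, star, hexagon, diamond} and column 2 has {triangle, hexagon, diamond}, leaving only square.
Row 3, column 5: row 3 has {square, triangle, hexagon, diamond} and column 5 has {circle, square, diamond}, leaving only star.
Row 3 already has {square, triangle, star, hexagon, diamond} and column 1 already has {square, triangle, hexagon, diamond}, so row 3, column 1 must be circle.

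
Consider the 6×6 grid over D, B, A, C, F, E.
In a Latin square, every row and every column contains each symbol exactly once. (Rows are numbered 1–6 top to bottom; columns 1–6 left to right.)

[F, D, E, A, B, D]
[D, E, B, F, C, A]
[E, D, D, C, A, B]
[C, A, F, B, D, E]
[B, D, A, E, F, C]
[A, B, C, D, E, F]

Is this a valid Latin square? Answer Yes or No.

No

Row 3 contains D twice (at columns 2 and 3); row 1 is also not a permutation.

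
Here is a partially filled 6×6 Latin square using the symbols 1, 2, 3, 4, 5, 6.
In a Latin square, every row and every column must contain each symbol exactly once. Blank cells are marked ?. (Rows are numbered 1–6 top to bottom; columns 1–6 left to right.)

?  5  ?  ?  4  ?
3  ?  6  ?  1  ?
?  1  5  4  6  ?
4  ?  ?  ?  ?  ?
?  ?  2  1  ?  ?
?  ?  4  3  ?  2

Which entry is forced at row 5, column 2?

Row 3, column 1: row 3 has {1, 4, 5, 6} and column 1 has {3, 4}, leaving only 2.
Row 3, column 6: row 3 has {1, 2, 4, 5, 6} and column 6 has {2}, leaving only 3.
Row 6, column 2: row 6 has {2, 3, 4} and column 2 has {1, 5}, leaving only 6.
Row 6, column 5: row 6 has {2, 3, 4, 6} and column 5 has {1, 4, 6}, leaving only 5.
Row 5, column 5: row 5 has {1, 2} and column 5 has {1, 4, 5, 6}, leaving only 3.
Row 5 already has {1, 2, 3} and column 2 already has {1, 5, 6}, so row 5, column 2 must be 4.

4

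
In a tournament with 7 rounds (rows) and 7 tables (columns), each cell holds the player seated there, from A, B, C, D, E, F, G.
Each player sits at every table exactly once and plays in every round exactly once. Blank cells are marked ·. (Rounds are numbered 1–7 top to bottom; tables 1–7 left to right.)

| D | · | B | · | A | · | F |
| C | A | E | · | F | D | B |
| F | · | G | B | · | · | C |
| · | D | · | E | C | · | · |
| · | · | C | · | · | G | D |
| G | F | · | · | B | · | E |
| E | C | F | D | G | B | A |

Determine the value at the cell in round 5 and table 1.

Round 2, table 4: round 2 has {A, B, C, D, E, F} and table 4 has {B, D, E}, leaving only G.
Round 1, table 4: round 1 has {A, B, D, F} and table 4 has {B, D, E, G}, leaving only C.
Round 1, table 6: round 1 has {A, B, C, D, F} and table 6 has {B, D, G}, leaving only E.
Round 1, table 2: round 1 has {A, B, C, D, E, F} and table 2 has {A, C, D, F}, leaving only G.
Round 3, table 2: round 3 has {B, C, F, G} and table 2 has {A, C, D, F, G}, leaving only E.
Round 3, table 5: round 3 has {B, C, E, F, G} and table 5 has {A, B, C, F, G}, leaving only D.
Round 3, table 6: round 3 has {B, C, D, E, F, G} and table 6 has {B, D, E, G}, leaving only A.
Round 4, table 3: round 4 has {C, D, E} and table 3 has {B, C, E, F, G}, leaving only A.
Round 4, table 1: round 4 has {A, C, D, E} and table 1 has {C, D, E, F, G}, leaving only B.
Round 5 already has {C, D, G} and table 1 already has {B, C, D, E, F, G}, so round 5, table 1 must be A.

A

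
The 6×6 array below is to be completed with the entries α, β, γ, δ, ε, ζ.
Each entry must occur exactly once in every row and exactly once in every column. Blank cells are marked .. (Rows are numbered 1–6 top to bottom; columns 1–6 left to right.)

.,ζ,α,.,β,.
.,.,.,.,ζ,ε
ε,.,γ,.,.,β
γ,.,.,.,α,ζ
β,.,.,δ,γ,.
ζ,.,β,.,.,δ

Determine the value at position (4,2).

Row 1, column 1: row 1 has {α, β, ζ} and column 1 has {β, γ, ε, ζ}, leaving only δ.
Row 1, column 6: row 1 has {α, β, δ, ζ} and column 6 has {β, δ, ε, ζ}, leaving only γ.
Row 1, column 4: row 1 has {α, β, γ, δ, ζ} and column 4 has {δ}, leaving only ε.
Row 2, column 1: row 2 has {ε, ζ} and column 1 has {β, γ, δ, ε, ζ}, leaving only α.
Row 2, column 3: row 2 has {α, ε, ζ} and column 3 has {α, β, γ}, leaving only δ.
Row 3, column 5: row 3 has {β, γ, ε} and column 5 has {α, β, γ, ζ}, leaving only δ.
Row 3, column 2: row 3 has {β, γ, δ, ε} and column 2 has {ζ}, leaving only α.
Row 3, column 4: row 3 has {α, β, γ, δ, ε} and column 4 has {δ, ε}, leaving only ζ.
Row 4, column 3: row 4 has {α, γ, ζ} and column 3 has {α, β, γ, δ}, leaving only ε.
Row 4, column 4: row 4 has {α, γ, ε, ζ} and column 4 has {δ, ε, ζ}, leaving only β.
Row 4 already has {α, β, γ, ε, ζ} and column 2 already has {α, ζ}, so row 4, column 2 must be δ.

δ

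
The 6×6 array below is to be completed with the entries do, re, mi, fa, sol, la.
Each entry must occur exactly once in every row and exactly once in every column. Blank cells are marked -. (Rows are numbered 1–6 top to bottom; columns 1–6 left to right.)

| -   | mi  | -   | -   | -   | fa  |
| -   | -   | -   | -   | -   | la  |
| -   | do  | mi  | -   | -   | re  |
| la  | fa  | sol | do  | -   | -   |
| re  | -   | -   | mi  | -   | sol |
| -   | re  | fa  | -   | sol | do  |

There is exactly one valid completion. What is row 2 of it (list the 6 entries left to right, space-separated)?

do sol re fa mi la

Row 2, column 2: row 2 has {la} and column 2 has {do, re, mi, fa}, leaving only sol.
Row 4, column 6: row 4 has {do, fa, sol, la} and column 6 has {do, re, fa, sol, la}, leaving only mi.
Row 4, column 5: row 4 has {do, mi, fa, sol, la} and column 5 has {sol}, leaving only re.
Row 5, column 2: row 5 has {re, mi, sol} and column 2 has {do, re, mi, fa, sol}, leaving only la.
Row 5, column 3: row 5 has {re, mi, sol, la} and column 3 has {mi, fa, sol}, leaving only do.
Row 2, column 3: row 2 has {sol, la} and column 3 has {do, mi, fa, sol}, leaving only re.
Row 2, column 4: row 2 has {re, sol, la} and column 4 has {do, mi}, leaving only fa.
Row 1, column 3: row 1 has {mi, fa} and column 3 has {do, re, mi, fa, sol}, leaving only la.
Row 1, column 5: row 1 has {mi, fa, la} and column 5 has {re, sol}, leaving only do.
Row 2, column 5: row 2 has {re, fa, sol, la} and column 5 has {do, re, sol}, leaving only mi.
Row 2, column 1: row 2 has {re, mi, fa, sol, la} and column 1 has {re, la}, leaving only do.
So row 2 reads: do sol re fa mi la.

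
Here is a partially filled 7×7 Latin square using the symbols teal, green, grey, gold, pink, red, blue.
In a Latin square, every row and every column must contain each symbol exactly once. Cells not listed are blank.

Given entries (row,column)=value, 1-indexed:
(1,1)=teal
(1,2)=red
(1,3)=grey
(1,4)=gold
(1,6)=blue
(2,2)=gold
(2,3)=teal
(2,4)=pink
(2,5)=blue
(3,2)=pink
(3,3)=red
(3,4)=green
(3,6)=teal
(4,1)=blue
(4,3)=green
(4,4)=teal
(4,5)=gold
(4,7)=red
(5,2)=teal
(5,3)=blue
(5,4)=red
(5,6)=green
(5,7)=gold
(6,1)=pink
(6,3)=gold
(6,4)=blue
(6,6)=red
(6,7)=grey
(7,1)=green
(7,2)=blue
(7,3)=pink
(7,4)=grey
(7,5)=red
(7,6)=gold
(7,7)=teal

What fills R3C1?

Row 2, column 6: row 2 has {teal, gold, pink, blue} and column 6 has {teal, green, gold, red, blue}, leaving only grey.
Row 2, column 1: row 2 has {teal, grey, gold, pink, blue} and column 1 has {teal, green, pink, blue}, leaving only red.
Row 2, column 7: row 2 has {teal, grey, gold, pink, red, blue} and column 7 has {teal, grey, gold, red}, leaving only green.
Row 1, column 7: row 1 has {teal, grey, gold, red, blue} and column 7 has {teal, green, grey, gold, red}, leaving only pink.
Row 1, column 5: row 1 has {teal, grey, gold, pink, red, blue} and column 5 has {gold, red, blue}, leaving only green.
Row 3, column 5: row 3 has {teal, green, pink, red} and column 5 has {green, gold, red, blue}, leaving only grey.
Row 3 already has {teal, green, grey, pink, red} and column 1 already has {teal, green, pink, red, blue}, so row 3, column 1 must be gold.

gold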